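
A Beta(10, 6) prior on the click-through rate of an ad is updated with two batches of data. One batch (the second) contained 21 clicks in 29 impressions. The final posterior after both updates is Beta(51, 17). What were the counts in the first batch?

20 clicks and 3 non-clicks

Because Beta–binomial updating is additive in the counts, the combined data contributed (α_post−α_prior, β_post−β_prior) successes and failures.
Total across both batches: 51−10=41 clicks, 17−6=11 non-clicks.
Subtract the second batch: 41−21=20 clicks and 11−8=3 non-clicks.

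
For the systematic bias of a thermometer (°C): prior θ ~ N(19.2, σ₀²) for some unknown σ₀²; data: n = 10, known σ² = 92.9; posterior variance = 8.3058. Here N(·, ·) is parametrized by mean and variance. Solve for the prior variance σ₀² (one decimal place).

For the Normal–Normal model with known σ², precisions add: τ_n = τ₀ + n/σ².
So 1/σ₀² = 1/8.3058 − 10/92.9 = 0.120398 − 0.107643 = 0.012755.
Hence σ₀² = 1/0.012755 ≈ 78.4.

σ₀² = 78.4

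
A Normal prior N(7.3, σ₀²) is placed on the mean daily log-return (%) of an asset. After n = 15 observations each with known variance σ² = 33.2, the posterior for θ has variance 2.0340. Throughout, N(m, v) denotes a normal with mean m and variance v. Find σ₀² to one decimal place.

For the Normal–Normal model with known σ², precisions add: τ_n = τ₀ + n/σ².
So 1/σ₀² = 1/2.0340 − 15/33.2 = 0.491642 − 0.451807 = 0.039835.
Hence σ₀² = 1/0.039835 ≈ 25.1.

σ₀² = 25.1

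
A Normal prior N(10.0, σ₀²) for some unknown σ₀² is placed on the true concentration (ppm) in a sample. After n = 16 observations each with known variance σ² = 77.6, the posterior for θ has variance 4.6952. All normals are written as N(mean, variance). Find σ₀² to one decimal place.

σ₀² = 147.1

Posterior precision equals prior precision plus data precision: 1/σ_n² = 1/σ₀² + n/σ².
So 1/σ₀² = 1/4.6952 − 16/77.6 = 0.212983 − 0.206186 = 0.006797.
Hence σ₀² = 1/0.006797 ≈ 147.1.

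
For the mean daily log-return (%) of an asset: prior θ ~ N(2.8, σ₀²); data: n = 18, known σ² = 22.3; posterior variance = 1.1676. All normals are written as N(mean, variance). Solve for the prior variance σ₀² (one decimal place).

For the Normal–Normal model with known σ², precisions add: τ_n = τ₀ + n/σ².
So 1/σ₀² = 1/1.1676 − 18/22.3 = 0.856458 − 0.807175 = 0.049283.
Hence σ₀² = 1/0.049283 ≈ 20.3.

σ₀² = 20.3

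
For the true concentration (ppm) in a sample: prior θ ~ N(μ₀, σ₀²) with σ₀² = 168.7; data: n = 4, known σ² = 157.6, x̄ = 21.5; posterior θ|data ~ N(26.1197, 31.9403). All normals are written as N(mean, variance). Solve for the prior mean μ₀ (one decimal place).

μ₀ = 45.9

The posterior mean is a precision-weighted average: μ_n = (τ₀μ₀ + τ_data·x̄)/(τ₀+τ_data), with τ₀=1/σ₀² and τ_data=n/σ².
Here τ₀ = 1/168.7 = 0.005928 and τ_data = 4/157.6 = 0.025381, so τ_n = 0.031309.
Rearranging for μ₀: μ₀ = (μ_n·τ_n − τ_data·x̄)/τ₀ = (26.1197·0.031309 − 0.025381·21.5) / 0.005928 = 0.272090/0.005928 ≈ 45.9.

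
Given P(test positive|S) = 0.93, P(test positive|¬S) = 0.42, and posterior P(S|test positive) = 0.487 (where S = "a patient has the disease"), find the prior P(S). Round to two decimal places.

P(S) = 0.30

Bayes' rule in odds form gives O(S|E) = O(S)·[P(E|S)/P(E|¬S)], hence O(S) = O(S|E)/LR.
Posterior odds = 0.487/(1−0.487) = 0.9493. LR = 0.93/0.42 = 2.2143.
Prior odds = 0.9493/2.2143 = 0.4287, so P(S) = 0.4287/(1+0.4287) ≈ 0.30.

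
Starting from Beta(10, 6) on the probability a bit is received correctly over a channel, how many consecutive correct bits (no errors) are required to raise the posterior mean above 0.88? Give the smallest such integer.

k = 35

After k correct bits and 0 errors the posterior is Beta(10+k, 6), with mean (10+k)/(10+6+k).
Set (10+k)/(16+k) > 0.88 and solve: k > (0.88·16 − 10)/(1 − 0.88) = 34.000.
The smallest integer exceeding 34.000 is 35, and checking k=35: (45)/(51) = 0.8824 > 0.88.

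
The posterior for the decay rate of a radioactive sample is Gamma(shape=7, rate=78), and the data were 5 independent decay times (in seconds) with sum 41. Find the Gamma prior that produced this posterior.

Gamma(shape=2, rate=37)

For an exponential likelihood with a Gamma(α, β) prior on the rate, n observations with total T give posterior Gamma(α+n, β+T).
So α = 7 − 5 = 2 and β = 78 − 41 = 37.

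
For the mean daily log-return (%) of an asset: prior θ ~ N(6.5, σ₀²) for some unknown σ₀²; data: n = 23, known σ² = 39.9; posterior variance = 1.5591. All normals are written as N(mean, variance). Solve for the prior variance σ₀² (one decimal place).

σ₀² = 15.4

For the Normal–Normal model with known σ², precisions add: τ_n = τ₀ + n/σ².
So 1/σ₀² = 1/1.5591 − 23/39.9 = 0.641396 − 0.576441 = 0.064955.
Hence σ₀² = 1/0.064955 ≈ 15.4.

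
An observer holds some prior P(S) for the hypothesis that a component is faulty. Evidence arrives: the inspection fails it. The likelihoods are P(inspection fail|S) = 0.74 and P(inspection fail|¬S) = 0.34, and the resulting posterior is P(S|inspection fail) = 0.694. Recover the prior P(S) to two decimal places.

In odds form, posterior odds = prior odds × likelihood ratio, so prior odds = posterior odds ÷ LR.
Posterior odds = 0.694/(1−0.694) = 2.2680. LR = 0.74/0.34 = 2.1765.
Prior odds = 2.2680/2.1765 = 1.0420, so P(S) = 1.0420/(1+1.0420) ≈ 0.51.

P(S) = 0.51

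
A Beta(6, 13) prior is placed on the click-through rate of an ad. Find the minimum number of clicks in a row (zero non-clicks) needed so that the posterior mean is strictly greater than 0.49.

After k clicks and 0 non-clicks the posterior is Beta(6+k, 13), with mean (6+k)/(6+13+k).
Set (6+k)/(19+k) > 0.49 and solve: k > (0.49·19 − 6)/(1 − 0.49) = 6.490.
The smallest integer exceeding 6.490 is 7, and checking k=7: (13)/(26) = 0.5000 > 0.49.

k = 7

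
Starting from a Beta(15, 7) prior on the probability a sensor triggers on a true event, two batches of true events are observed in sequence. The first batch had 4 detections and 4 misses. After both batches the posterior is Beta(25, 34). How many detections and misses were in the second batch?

Sequential conjugate updates are equivalent to a single update on the pooled data, so total successes = posterior α − prior α and total failures = posterior β − prior β.
Total across both batches: 25−15=10 detections, 34−7=27 misses.
Subtract the first batch: 10−4=6 detections and 27−4=23 misses.

6 detections and 23 misses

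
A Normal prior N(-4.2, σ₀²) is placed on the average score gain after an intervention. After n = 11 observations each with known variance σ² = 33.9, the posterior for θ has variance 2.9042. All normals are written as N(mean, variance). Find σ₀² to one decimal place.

σ₀² = 50.4

Posterior precision equals prior precision plus data precision: 1/σ_n² = 1/σ₀² + n/σ².
So 1/σ₀² = 1/2.9042 − 11/33.9 = 0.344329 − 0.324484 = 0.019845.
Hence σ₀² = 1/0.019845 ≈ 50.4.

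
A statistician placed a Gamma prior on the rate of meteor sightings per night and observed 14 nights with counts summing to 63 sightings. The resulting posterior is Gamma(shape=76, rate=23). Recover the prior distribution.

Gamma(shape=13, rate=9)

A Gamma(α, β) prior (rate parametrization) on a Poisson rate with n observations summing to S gives posterior Gamma(α+S, β+n).
So α = 76 − 63 = 13 and β = 23 − 14 = 9.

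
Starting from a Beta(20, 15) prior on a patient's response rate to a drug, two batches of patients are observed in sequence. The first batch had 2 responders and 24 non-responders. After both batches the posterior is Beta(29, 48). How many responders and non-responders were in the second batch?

Because Beta–binomial updating is additive in the counts, the combined data contributed (α_post−α_prior, β_post−β_prior) successes and failures.
Total across both batches: 29−20=9 responders, 48−15=33 non-responders.
Subtract the first batch: 9−2=7 responders and 33−24=9 non-responders.

7 responders and 9 non-responders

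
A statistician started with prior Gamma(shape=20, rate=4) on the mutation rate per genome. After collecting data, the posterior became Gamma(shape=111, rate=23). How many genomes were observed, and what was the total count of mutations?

n = 19 genomes with total 91 mutations

A Gamma(α, β) prior (rate parametrization) on a Poisson rate with n observations summing to S gives posterior Gamma(α+S, β+n).
Matching: Σxᵢ = 111 − 20 = 91 and n = 23 − 4 = 19.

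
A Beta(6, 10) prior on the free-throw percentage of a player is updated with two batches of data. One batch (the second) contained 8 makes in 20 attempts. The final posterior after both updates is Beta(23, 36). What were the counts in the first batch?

Because Beta–binomial updating is additive in the counts, the combined data contributed (α_post−α_prior, β_post−β_prior) successes and failures.
Total across both batches: 23−6=17 makes, 36−10=26 misses.
Subtract the second batch: 17−8=9 makes and 26−12=14 misses.

9 makes and 14 misses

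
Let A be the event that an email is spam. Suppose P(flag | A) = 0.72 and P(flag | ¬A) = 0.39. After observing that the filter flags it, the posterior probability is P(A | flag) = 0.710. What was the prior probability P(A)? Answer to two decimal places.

In odds form, posterior odds = prior odds × likelihood ratio, so prior odds = posterior odds ÷ LR.
Posterior odds = 0.710/(1−0.710) = 2.4483. LR = 0.72/0.39 = 1.8462.
Prior odds = 2.4483/1.8462 = 1.3261, so P(A) = 1.3261/(1+1.3261) ≈ 0.57.

P(A) = 0.57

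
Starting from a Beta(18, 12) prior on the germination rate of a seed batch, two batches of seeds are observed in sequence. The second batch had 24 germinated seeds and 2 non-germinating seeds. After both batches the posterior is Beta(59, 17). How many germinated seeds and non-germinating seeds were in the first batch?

Because Beta–binomial updating is additive in the counts, the combined data contributed (α_post−α_prior, β_post−β_prior) successes and failures.
Total across both batches: 59−18=41 germinated seeds, 17−12=5 non-germinating seeds.
Subtract the second batch: 41−24=17 germinated seeds and 5−2=3 non-germinating seeds.

17 germinated seeds and 3 non-germinating seeds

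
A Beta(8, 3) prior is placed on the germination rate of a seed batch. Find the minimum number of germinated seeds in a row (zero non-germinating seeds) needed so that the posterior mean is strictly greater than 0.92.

k = 27

After k germinated seeds and 0 non-germinating seeds the posterior is Beta(8+k, 3), with mean (8+k)/(8+3+k).
Set (8+k)/(11+k) > 0.92 and solve: k > (0.92·11 − 8)/(1 − 0.92) = 26.500.
The smallest integer exceeding 26.500 is 27, and checking k=27: (35)/(38) = 0.9211 > 0.92.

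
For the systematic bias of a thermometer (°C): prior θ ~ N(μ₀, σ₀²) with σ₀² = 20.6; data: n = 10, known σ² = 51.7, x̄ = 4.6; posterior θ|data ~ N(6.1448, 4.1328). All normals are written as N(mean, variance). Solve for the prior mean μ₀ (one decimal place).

μ₀ = 12.3

The posterior mean is a precision-weighted average: μ_n = (τ₀μ₀ + τ_data·x̄)/(τ₀+τ_data), with τ₀=1/σ₀² and τ_data=n/σ².
Here τ₀ = 1/20.6 = 0.048544 and τ_data = 10/51.7 = 0.193424, so τ_n = 0.241968.
Rearranging for μ₀: μ₀ = (μ_n·τ_n − τ_data·x̄)/τ₀ = (6.1448·0.241968 − 0.193424·4.6) / 0.048544 = 0.597095/0.048544 ≈ 12.3.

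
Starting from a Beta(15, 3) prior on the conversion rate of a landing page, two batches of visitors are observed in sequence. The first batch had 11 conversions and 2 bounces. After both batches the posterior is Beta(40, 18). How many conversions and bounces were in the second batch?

Because Beta–binomial updating is additive in the counts, the combined data contributed (α_post−α_prior, β_post−β_prior) successes and failures.
Total across both batches: 40−15=25 conversions, 18−3=15 bounces.
Subtract the first batch: 25−11=14 conversions and 15−2=13 bounces.

14 conversions and 13 bounces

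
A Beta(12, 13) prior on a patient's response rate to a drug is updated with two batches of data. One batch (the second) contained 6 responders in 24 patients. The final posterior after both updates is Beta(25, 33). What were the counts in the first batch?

7 responders and 2 non-responders

Sequential conjugate updates are equivalent to a single update on the pooled data, so total successes = posterior α − prior α and total failures = posterior β − prior β.
Total across both batches: 25−12=13 responders, 33−13=20 non-responders.
Subtract the second batch: 13−6=7 responders and 20−18=2 non-responders.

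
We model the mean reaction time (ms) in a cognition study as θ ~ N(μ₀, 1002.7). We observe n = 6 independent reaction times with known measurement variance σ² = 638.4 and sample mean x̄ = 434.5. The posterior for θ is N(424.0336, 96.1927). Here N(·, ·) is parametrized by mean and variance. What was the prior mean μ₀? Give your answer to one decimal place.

μ₀ = 325.4

The posterior mean is a precision-weighted average: μ_n = (τ₀μ₀ + τ_data·x̄)/(τ₀+τ_data), with τ₀=1/σ₀² and τ_data=n/σ².
Here τ₀ = 1/1002.7 = 0.000997 and τ_data = 6/638.4 = 0.009398, so τ_n = 0.010395.
Rearranging for μ₀: μ₀ = (μ_n·τ_n − τ_data·x̄)/τ₀ = (424.0336·0.010395 − 0.009398·434.5) / 0.000997 = 0.324398/0.000997 ≈ 325.4.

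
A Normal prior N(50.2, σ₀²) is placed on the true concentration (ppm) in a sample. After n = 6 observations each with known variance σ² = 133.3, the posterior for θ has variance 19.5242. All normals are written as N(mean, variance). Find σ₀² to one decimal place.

σ₀² = 161.1

For the Normal–Normal model with known σ², precisions add: τ_n = τ₀ + n/σ².
So 1/σ₀² = 1/19.5242 − 6/133.3 = 0.051218 − 0.045011 = 0.006207.
Hence σ₀² = 1/0.006207 ≈ 161.1.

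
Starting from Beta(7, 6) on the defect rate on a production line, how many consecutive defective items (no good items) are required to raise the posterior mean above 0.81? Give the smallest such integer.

k = 19

After k defective items and 0 good items the posterior is Beta(7+k, 6), with mean (7+k)/(7+6+k).
Set (7+k)/(13+k) > 0.81 and solve: k > (0.81·13 − 7)/(1 − 0.81) = 18.579.
The smallest integer exceeding 18.579 is 19.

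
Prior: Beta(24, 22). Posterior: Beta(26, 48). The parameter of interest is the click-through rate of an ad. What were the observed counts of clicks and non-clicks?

2 clicks and 26 non-clicks

Beta is conjugate to the binomial likelihood: posterior = Beta(a+s, b+f).
Match parameters: s=26−24=2, f=48−22=26.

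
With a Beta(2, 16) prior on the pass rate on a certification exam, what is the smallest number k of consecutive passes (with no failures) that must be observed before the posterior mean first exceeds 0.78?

k = 55

After k passes and 0 failures the posterior is Beta(2+k, 16), with mean (2+k)/(2+16+k).
Set (2+k)/(18+k) > 0.78 and solve: k > (0.78·18 − 2)/(1 − 0.78) = 54.727.
The smallest integer exceeding 54.727 is 55, and checking k=55: (57)/(73) = 0.7808 > 0.78.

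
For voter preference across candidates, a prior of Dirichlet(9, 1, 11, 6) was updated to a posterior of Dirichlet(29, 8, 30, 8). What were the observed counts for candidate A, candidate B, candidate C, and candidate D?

counts (20, 7, 19, 2)

For a Dirichlet(α) prior with multinomial counts c, the posterior is Dirichlet(α + c) componentwise.
Counts are posterior − prior componentwise: 29−9=20, 8−1=7, 30−11=19, 8−6=2.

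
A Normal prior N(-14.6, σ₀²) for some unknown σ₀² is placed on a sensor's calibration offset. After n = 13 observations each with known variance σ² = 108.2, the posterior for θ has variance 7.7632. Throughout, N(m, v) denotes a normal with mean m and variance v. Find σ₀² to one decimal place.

σ₀² = 115.4

Posterior precision equals prior precision plus data precision: 1/σ_n² = 1/σ₀² + n/σ².
So 1/σ₀² = 1/7.7632 − 13/108.2 = 0.128813 − 0.120148 = 0.008665.
Hence σ₀² = 1/0.008665 ≈ 115.4.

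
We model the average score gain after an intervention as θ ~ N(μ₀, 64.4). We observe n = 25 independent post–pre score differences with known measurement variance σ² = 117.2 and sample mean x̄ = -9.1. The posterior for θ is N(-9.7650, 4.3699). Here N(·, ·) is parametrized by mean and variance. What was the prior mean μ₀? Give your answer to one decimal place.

μ₀ = -18.9

The posterior mean is a precision-weighted average: μ_n = (τ₀μ₀ + τ_data·x̄)/(τ₀+τ_data), with τ₀=1/σ₀² and τ_data=n/σ².
Here τ₀ = 1/64.4 = 0.015528 and τ_data = 25/117.2 = 0.213311, so τ_n = 0.228839.
Rearranging for μ₀: μ₀ = (μ_n·τ_n − τ_data·x̄)/τ₀ = (-9.7650·0.228839 − 0.213311·-9.1) / 0.015528 = -0.293483/0.015528 ≈ -18.9.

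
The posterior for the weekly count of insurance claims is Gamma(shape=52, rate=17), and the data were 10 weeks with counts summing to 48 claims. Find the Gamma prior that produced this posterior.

Gamma(shape=4, rate=7)

A Gamma(α, β) prior (rate parametrization) on a Poisson rate with n observations summing to S gives posterior Gamma(α+S, β+n).
So α = 52 − 48 = 4 and β = 17 − 10 = 7.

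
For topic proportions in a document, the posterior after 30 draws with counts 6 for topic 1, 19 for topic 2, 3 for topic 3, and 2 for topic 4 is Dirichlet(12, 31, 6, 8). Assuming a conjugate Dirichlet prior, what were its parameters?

Dirichlet(6, 12, 3, 6)

For a Dirichlet(α) prior with multinomial counts c, the posterior is Dirichlet(α + c) componentwise.
Subtract each count from the matching posterior parameter: 12−6=6, 31−19=12, 6−3=3, 8−2=6.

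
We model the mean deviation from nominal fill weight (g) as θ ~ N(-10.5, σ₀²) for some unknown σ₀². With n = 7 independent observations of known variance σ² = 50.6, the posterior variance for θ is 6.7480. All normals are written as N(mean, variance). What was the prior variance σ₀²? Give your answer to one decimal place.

σ₀² = 101.5

Posterior precision equals prior precision plus data precision: 1/σ_n² = 1/σ₀² + n/σ².
So 1/σ₀² = 1/6.7480 − 7/50.6 = 0.148192 − 0.138340 = 0.009852.
Hence σ₀² = 1/0.009852 ≈ 101.5.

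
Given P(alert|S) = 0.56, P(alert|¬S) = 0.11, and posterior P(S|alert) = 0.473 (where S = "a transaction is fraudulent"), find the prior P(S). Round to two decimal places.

P(S) = 0.15

In odds form, posterior odds = prior odds × likelihood ratio, so prior odds = posterior odds ÷ LR.
Posterior odds = 0.473/(1−0.473) = 0.8975. LR = 0.56/0.11 = 5.0909.
Prior odds = 0.8975/5.0909 = 0.1763, so P(S) = 0.1763/(1+0.1763) ≈ 0.15.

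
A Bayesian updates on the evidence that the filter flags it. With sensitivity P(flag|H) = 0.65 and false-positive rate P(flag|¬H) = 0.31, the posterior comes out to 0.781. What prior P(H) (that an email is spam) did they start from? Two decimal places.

Bayes' rule in odds form gives O(H|E) = O(H)·[P(E|H)/P(E|¬H)], hence O(H) = O(H|E)/LR.
Posterior odds = 0.781/(1−0.781) = 3.5662. LR = 0.65/0.31 = 2.0968.
Prior odds = 3.5662/2.0968 = 1.7008, so P(H) = 1.7008/(1+1.7008) ≈ 0.63.

P(H) = 0.63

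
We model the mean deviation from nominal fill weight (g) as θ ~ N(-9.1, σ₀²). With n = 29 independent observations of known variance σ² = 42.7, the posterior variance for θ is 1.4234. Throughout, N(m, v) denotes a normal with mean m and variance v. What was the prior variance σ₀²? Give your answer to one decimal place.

For the Normal–Normal model with known σ², precisions add: τ_n = τ₀ + n/σ².
So 1/σ₀² = 1/1.4234 − 29/42.7 = 0.702543 − 0.679157 = 0.023386.
Hence σ₀² = 1/0.023386 ≈ 42.8.

σ₀² = 42.8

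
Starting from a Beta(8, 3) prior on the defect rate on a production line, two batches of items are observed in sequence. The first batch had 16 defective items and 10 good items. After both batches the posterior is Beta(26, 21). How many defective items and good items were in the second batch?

Because Beta–binomial updating is additive in the counts, the combined data contributed (α_post−α_prior, β_post−β_prior) successes and failures.
Total across both batches: 26−8=18 defective items, 21−3=18 good items.
Subtract the first batch: 18−16=2 defective items and 18−10=8 good items.

2 defective items and 8 good items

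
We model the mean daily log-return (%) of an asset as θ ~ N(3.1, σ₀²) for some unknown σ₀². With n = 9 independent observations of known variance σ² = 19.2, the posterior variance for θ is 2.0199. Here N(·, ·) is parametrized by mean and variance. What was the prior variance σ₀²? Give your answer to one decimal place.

Posterior precision equals prior precision plus data precision: 1/σ_n² = 1/σ₀² + n/σ².
So 1/σ₀² = 1/2.0199 − 9/19.2 = 0.495074 − 0.468750 = 0.026324.
Hence σ₀² = 1/0.026324 ≈ 38.0.

σ₀² = 38.0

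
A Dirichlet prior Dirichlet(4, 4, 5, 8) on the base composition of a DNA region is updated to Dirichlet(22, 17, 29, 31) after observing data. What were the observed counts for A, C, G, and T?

counts (18, 13, 24, 23)

For a Dirichlet(α) prior with multinomial counts c, the posterior is Dirichlet(α + c) componentwise.
Counts are posterior − prior componentwise: 22−4=18, 17−4=13, 29−5=24, 31−8=23.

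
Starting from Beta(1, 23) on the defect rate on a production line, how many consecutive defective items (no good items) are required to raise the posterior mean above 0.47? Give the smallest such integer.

k = 20

After k defective items and 0 good items the posterior is Beta(1+k, 23), with mean (1+k)/(1+23+k).
Set (1+k)/(24+k) > 0.47 and solve: k > (0.47·24 − 1)/(1 − 0.47) = 19.396.
The smallest integer exceeding 19.396 is 20, and checking k=20: (21)/(44) = 0.4773 > 0.47.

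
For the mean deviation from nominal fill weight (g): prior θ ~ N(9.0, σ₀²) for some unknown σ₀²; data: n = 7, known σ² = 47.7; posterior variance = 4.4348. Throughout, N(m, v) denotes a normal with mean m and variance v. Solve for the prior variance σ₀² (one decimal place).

Posterior precision equals prior precision plus data precision: 1/σ_n² = 1/σ₀² + n/σ².
So 1/σ₀² = 1/4.4348 − 7/47.7 = 0.225489 − 0.146751 = 0.078738.
Hence σ₀² = 1/0.078738 ≈ 12.7.

σ₀² = 12.7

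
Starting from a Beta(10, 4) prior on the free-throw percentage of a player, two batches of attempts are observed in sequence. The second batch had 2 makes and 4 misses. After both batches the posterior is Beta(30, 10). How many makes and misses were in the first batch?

18 makes and 2 misses

Sequential conjugate updates are equivalent to a single update on the pooled data, so total successes = posterior α − prior α and total failures = posterior β − prior β.
Total across both batches: 30−10=20 makes, 10−4=6 misses.
Subtract the second batch: 20−2=18 makes and 6−4=2 misses.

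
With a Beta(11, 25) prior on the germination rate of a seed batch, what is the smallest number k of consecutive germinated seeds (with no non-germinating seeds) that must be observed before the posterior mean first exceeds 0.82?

After k germinated seeds and 0 non-germinating seeds the posterior is Beta(11+k, 25), with mean (11+k)/(11+25+k).
Set (11+k)/(36+k) > 0.82 and solve: k > (0.82·36 − 11)/(1 − 0.82) = 102.889.
The smallest integer exceeding 102.889 is 103.

k = 103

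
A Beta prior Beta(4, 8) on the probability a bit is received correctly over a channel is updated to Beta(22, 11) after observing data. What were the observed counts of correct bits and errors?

Under Beta–binomial conjugacy the posterior parameters are (α+s, β+f).
Match parameters: s=22−4=18, f=11−8=3.

18 correct bits and 3 errors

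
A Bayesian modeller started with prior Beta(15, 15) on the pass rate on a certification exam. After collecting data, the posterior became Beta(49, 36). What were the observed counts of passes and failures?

34 passes and 21 failures

A Beta(a, b) prior with s successes and f failures in binomial data gives a Beta(a+s, b+f) posterior.
Match parameters: s=49−15=34, f=36−15=21.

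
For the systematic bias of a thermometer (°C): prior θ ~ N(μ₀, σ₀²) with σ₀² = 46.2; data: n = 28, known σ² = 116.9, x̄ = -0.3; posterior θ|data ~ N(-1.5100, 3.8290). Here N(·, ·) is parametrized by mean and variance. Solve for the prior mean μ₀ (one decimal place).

The posterior mean is a precision-weighted average: μ_n = (τ₀μ₀ + τ_data·x̄)/(τ₀+τ_data), with τ₀=1/σ₀² and τ_data=n/σ².
Here τ₀ = 1/46.2 = 0.021645 and τ_data = 28/116.9 = 0.239521, so τ_n = 0.261166.
Rearranging for μ₀: μ₀ = (μ_n·τ_n − τ_data·x̄)/τ₀ = (-1.5100·0.261166 − 0.239521·-0.3) / 0.021645 = -0.322504/0.021645 ≈ -14.9.

μ₀ = -14.9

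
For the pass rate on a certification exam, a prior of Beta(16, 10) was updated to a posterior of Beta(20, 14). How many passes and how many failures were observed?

Beta is conjugate to the binomial likelihood: posterior = Beta(α+s, β+f).
Match parameters: s=20−16=4, f=14−10=4.

4 passes and 4 failures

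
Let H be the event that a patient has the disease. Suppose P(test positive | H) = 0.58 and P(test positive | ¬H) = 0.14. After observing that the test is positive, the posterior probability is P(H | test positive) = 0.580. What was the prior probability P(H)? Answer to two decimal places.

P(H) = 0.25

Bayes' rule in odds form gives O(H|E) = O(H)·[P(E|H)/P(E|¬H)], hence O(H) = O(H|E)/LR.
Posterior odds = 0.580/(1−0.580) = 1.3810. LR = 0.58/0.14 = 4.1429.
Prior odds = 1.3810/4.1429 = 0.3333, so P(H) = 0.3333/(1+0.3333) ≈ 0.25.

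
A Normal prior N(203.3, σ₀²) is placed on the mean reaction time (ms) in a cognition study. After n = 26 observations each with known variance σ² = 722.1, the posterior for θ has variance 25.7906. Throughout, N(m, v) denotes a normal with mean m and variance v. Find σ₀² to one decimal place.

σ₀² = 361.3

For the Normal–Normal model with known σ², precisions add: τ_n = τ₀ + n/σ².
So 1/σ₀² = 1/25.7906 − 26/722.1 = 0.038774 − 0.036006 = 0.002768.
Hence σ₀² = 1/0.002768 ≈ 361.3.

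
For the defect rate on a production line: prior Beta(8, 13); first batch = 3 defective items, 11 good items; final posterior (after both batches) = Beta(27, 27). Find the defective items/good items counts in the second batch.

16 defective items and 3 good items

Sequential conjugate updates are equivalent to a single update on the pooled data, so total successes = posterior α − prior α and total failures = posterior β − prior β.
Total across both batches: 27−8=19 defective items, 27−13=14 good items.
Subtract the first batch: 19−3=16 defective items and 14−11=3 good items.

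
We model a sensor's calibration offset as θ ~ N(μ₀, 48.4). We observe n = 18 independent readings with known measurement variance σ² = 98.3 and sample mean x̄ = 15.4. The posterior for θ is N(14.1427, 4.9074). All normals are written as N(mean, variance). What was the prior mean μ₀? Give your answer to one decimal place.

μ₀ = 3.0

With known observation variance, the Normal–Normal posterior has precision τ_n = τ₀ + n/σ² and mean μ_n = (τ₀μ₀ + (n/σ²)x̄)/τ_n.
Here τ₀ = 1/48.4 = 0.020661 and τ_data = 18/98.3 = 0.183113, so τ_n = 0.203774.
Rearranging for μ₀: μ₀ = (μ_n·τ_n − τ_data·x̄)/τ₀ = (14.1427·0.203774 − 0.183113·15.4) / 0.020661 = 0.061974/0.020661 ≈ 3.0.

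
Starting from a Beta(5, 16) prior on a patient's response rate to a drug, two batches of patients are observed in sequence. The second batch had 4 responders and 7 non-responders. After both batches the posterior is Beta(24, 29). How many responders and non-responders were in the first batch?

Sequential conjugate updates are equivalent to a single update on the pooled data, so total successes = posterior α − prior α and total failures = posterior β − prior β.
Total across both batches: 24−5=19 responders, 29−16=13 non-responders.
Subtract the second batch: 19−4=15 responders and 13−7=6 non-responders.

15 responders and 6 non-responders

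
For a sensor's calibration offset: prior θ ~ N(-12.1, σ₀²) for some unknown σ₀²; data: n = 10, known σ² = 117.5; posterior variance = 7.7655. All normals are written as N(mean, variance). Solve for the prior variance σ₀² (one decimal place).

For the Normal–Normal model with known σ², precisions add: τ_n = τ₀ + n/σ².
So 1/σ₀² = 1/7.7655 − 10/117.5 = 0.128775 − 0.085106 = 0.043669.
Hence σ₀² = 1/0.043669 ≈ 22.9.

σ₀² = 22.9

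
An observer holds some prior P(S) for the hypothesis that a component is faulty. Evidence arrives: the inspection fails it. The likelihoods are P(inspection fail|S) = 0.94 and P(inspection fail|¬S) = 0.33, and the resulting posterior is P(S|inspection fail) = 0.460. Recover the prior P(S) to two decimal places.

P(S) = 0.23

Bayes' rule in odds form gives O(S|E) = O(S)·[P(E|S)/P(E|¬S)], hence O(S) = O(S|E)/LR.
Posterior odds = 0.460/(1−0.460) = 0.8519. LR = 0.94/0.33 = 2.8485.
Prior odds = 0.8519/2.8485 = 0.2991, so P(S) = 0.2991/(1+0.2991) ≈ 0.23.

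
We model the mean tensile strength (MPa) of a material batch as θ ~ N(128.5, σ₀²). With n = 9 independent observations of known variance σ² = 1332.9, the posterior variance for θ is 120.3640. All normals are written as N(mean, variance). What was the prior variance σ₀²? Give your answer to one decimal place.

σ₀² = 642.7

Posterior precision equals prior precision plus data precision: 1/σ_n² = 1/σ₀² + n/σ².
So 1/σ₀² = 1/120.3640 − 9/1332.9 = 0.008308 − 0.006752 = 0.001556.
Hence σ₀² = 1/0.001556 ≈ 642.7.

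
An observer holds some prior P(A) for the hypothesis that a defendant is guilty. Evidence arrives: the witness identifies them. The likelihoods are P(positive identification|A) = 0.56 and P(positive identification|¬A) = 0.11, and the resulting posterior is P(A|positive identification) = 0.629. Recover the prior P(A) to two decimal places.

In odds form, posterior odds = prior odds × likelihood ratio, so prior odds = posterior odds ÷ LR.
Posterior odds = 0.629/(1−0.629) = 1.6954. LR = 0.56/0.11 = 5.0909.
Prior odds = 1.6954/5.0909 = 0.3330, so P(A) = 0.3330/(1+0.3330) ≈ 0.25.

P(A) = 0.25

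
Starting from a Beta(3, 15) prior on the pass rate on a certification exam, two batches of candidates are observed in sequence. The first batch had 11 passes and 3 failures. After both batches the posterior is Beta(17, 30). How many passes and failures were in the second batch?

Because Beta–binomial updating is additive in the counts, the combined data contributed (α_post−α_prior, β_post−β_prior) successes and failures.
Total across both batches: 17−3=14 passes, 30−15=15 failures.
Subtract the first batch: 14−11=3 passes and 15−3=12 failures.

3 passes and 12 failures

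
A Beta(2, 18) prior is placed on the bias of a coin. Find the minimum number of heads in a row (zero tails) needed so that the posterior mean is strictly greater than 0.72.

k = 45

After k heads and 0 tails the posterior is Beta(2+k, 18), with mean (2+k)/(2+18+k).
Set (2+k)/(20+k) > 0.72 and solve: k > (0.72·20 − 2)/(1 − 0.72) = 44.286.
The smallest integer exceeding 44.286 is 45, and checking k=45: (47)/(65) = 0.7231 > 0.72.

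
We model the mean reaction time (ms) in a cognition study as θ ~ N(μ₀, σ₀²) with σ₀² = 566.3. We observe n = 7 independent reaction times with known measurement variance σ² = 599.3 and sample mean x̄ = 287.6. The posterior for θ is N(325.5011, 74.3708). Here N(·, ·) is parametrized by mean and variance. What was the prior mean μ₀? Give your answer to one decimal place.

With known observation variance, the Normal–Normal posterior has precision τ_n = τ₀ + n/σ² and mean μ_n = (τ₀μ₀ + (n/σ²)x̄)/τ_n.
Here τ₀ = 1/566.3 = 0.001766 and τ_data = 7/599.3 = 0.011680, so τ_n = 0.013446.
Rearranging for μ₀: μ₀ = (μ_n·τ_n − τ_data·x̄)/τ₀ = (325.5011·0.013446 − 0.011680·287.6) / 0.001766 = 1.017520/0.001766 ≈ 576.2.

μ₀ = 576.2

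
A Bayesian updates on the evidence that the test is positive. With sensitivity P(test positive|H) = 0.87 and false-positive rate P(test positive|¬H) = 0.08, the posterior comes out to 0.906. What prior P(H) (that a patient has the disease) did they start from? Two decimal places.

P(H) = 0.47

In odds form, posterior odds = prior odds × likelihood ratio, so prior odds = posterior odds ÷ LR.
Posterior odds = 0.906/(1−0.906) = 9.6383. LR = 0.87/0.08 = 10.8750.
Prior odds = 9.6383/10.8750 = 0.8863, so P(H) = 0.8863/(1+0.8863) ≈ 0.47.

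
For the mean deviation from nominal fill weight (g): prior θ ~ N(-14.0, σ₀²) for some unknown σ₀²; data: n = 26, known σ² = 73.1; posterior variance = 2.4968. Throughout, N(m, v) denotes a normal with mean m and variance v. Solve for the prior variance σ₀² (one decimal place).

Posterior precision equals prior precision plus data precision: 1/σ_n² = 1/σ₀² + n/σ².
So 1/σ₀² = 1/2.4968 − 26/73.1 = 0.400513 − 0.355677 = 0.044836.
Hence σ₀² = 1/0.044836 ≈ 22.3.

σ₀² = 22.3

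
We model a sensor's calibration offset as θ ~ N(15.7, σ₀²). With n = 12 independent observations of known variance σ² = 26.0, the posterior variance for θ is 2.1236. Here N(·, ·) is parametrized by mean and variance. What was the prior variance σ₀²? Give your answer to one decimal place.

For the Normal–Normal model with known σ², precisions add: τ_n = τ₀ + n/σ².
So 1/σ₀² = 1/2.1236 − 12/26.0 = 0.470898 − 0.461538 = 0.009360.
Hence σ₀² = 1/0.009360 ≈ 106.8.

σ₀² = 106.8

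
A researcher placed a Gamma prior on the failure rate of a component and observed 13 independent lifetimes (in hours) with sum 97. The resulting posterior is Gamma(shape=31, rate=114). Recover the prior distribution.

For an exponential likelihood with a Gamma(α, β) prior on the rate, n observations with total T give posterior Gamma(α+n, β+T).
So α = 31 − 13 = 18 and β = 114 − 97 = 17.

Gamma(shape=18, rate=17)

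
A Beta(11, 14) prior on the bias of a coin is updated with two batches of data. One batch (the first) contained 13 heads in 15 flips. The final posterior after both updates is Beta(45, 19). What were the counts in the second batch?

Because Beta–binomial updating is additive in the counts, the combined data contributed (α_post−α_prior, β_post−β_prior) successes and failures.
Total across both batches: 45−11=34 heads, 19−14=5 tails.
Subtract the first batch: 34−13=21 heads and 5−2=3 tails.

21 heads and 3 tails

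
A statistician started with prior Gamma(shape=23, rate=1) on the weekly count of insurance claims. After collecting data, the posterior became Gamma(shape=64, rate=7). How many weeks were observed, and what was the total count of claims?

n = 6 weeks with total 41 claims

A Gamma(α, β) prior (rate parametrization) on a Poisson rate with n observations summing to S gives posterior Gamma(α+S, β+n).
Matching: Σxᵢ = 64 − 23 = 41 and n = 7 − 1 = 6.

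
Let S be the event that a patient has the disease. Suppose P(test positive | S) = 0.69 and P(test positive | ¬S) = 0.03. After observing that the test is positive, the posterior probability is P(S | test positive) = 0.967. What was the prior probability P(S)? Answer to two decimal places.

P(S) = 0.56

In odds form, posterior odds = prior odds × likelihood ratio, so prior odds = posterior odds ÷ LR.
Posterior odds = 0.967/(1−0.967) = 29.3030. LR = 0.69/0.03 = 23.0000.
Prior odds = 29.3030/23.0000 = 1.2740, so P(S) = 1.2740/(1+1.2740) ≈ 0.56.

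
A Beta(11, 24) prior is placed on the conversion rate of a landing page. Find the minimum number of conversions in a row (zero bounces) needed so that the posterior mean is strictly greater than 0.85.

k = 126

After k conversions and 0 bounces the posterior is Beta(11+k, 24), with mean (11+k)/(11+24+k).
Set (11+k)/(35+k) > 0.85 and solve: k > (0.85·35 − 11)/(1 − 0.85) = 125.000.
The smallest integer exceeding 125.000 is 126, and checking k=126: (137)/(161) = 0.8509 > 0.85.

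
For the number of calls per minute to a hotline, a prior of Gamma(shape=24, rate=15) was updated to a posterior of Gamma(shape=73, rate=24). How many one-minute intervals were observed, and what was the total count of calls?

n = 9 one-minute intervals with total 49 calls

A Gamma(α, β) prior (rate parametrization) on a Poisson rate with n observations summing to S gives posterior Gamma(α+S, β+n).
Matching: Σxᵢ = 73 − 24 = 49 and n = 24 − 15 = 9.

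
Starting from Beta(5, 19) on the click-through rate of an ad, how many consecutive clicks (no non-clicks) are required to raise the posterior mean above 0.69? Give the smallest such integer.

k = 38

After k clicks and 0 non-clicks the posterior is Beta(5+k, 19), with mean (5+k)/(5+19+k).
Set (5+k)/(24+k) > 0.69 and solve: k > (0.69·24 − 5)/(1 − 0.69) = 37.290.
The smallest integer exceeding 37.290 is 38.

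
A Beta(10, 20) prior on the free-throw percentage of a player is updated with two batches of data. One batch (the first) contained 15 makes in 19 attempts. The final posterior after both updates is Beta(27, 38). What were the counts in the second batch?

Because Beta–binomial updating is additive in the counts, the combined data contributed (α_post−α_prior, β_post−β_prior) successes and failures.
Total across both batches: 27−10=17 makes, 38−20=18 misses.
Subtract the first batch: 17−15=2 makes and 18−4=14 misses.

2 makes and 14 misses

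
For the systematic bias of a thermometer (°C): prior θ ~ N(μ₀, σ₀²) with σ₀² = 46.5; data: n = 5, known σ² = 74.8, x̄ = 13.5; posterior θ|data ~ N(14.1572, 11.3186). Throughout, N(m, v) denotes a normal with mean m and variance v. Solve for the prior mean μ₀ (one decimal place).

The posterior mean is a precision-weighted average: μ_n = (τ₀μ₀ + τ_data·x̄)/(τ₀+τ_data), with τ₀=1/σ₀² and τ_data=n/σ².
Here τ₀ = 1/46.5 = 0.021505 and τ_data = 5/74.8 = 0.066845, so τ_n = 0.088350.
Rearranging for μ₀: μ₀ = (μ_n·τ_n − τ_data·x̄)/τ₀ = (14.1572·0.088350 − 0.066845·13.5) / 0.021505 = 0.348381/0.021505 ≈ 16.2.

μ₀ = 16.2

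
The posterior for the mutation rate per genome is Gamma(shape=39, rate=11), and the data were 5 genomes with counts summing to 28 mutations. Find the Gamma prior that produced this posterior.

A Gamma(α, β) prior (rate parametrization) on a Poisson rate with n observations summing to S gives posterior Gamma(α+S, β+n).
So α = 39 − 28 = 11 and β = 11 − 5 = 6.

Gamma(shape=11, rate=6)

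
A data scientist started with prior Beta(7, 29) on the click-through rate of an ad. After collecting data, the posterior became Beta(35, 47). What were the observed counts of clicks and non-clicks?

28 clicks and 18 non-clicks

A Beta(a, b) prior with s successes and f failures in binomial data gives a Beta(a+s, b+f) posterior.
So s = 35 − 7 = 28 and f = 47 − 29 = 18.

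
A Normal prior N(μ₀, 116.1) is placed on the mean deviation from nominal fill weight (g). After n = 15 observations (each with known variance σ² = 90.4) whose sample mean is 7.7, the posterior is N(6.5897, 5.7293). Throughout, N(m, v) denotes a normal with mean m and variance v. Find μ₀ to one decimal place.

The posterior mean is a precision-weighted average: μ_n = (τ₀μ₀ + τ_data·x̄)/(τ₀+τ_data), with τ₀=1/σ₀² and τ_data=n/σ².
Here τ₀ = 1/116.1 = 0.008613 and τ_data = 15/90.4 = 0.165929, so τ_n = 0.174542.
Rearranging for μ₀: μ₀ = (μ_n·τ_n − τ_data·x̄)/τ₀ = (6.5897·0.174542 − 0.165929·7.7) / 0.008613 = -0.127474/0.008613 ≈ -14.8.

μ₀ = -14.8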